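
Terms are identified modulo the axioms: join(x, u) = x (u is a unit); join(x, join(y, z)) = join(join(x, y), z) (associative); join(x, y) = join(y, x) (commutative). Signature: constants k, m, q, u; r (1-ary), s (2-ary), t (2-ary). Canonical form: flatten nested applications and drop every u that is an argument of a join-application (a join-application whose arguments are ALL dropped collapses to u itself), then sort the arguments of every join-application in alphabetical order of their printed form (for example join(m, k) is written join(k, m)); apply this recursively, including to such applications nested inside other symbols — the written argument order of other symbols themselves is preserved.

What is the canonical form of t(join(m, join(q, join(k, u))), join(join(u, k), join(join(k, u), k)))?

Work inside:  join(join(u, k), join(join(k, u), k))
Flatten:  join(u, k, k, u, k)
Drop the unit:  drop u (×2)
Sort:  join(k, k, k)
Reassemble:  t(join(k, m, q), join(k, k, k))

Answer: t(join(k, m, q), join(k, k, k))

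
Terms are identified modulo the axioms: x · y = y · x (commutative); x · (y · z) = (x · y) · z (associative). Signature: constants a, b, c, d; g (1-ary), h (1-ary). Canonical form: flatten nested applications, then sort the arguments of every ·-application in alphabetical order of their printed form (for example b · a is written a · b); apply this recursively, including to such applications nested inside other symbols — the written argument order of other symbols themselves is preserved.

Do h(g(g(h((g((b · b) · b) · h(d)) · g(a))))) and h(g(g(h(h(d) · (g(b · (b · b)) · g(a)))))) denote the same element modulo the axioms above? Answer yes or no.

Answer: yes — both canonical forms are h(g(g(h(g(a) · g(b · b · b) · h(d)))))

Derivation:
Left:  h(g(g(h((g((b · b) · b) · h(d)) · g(a)))))
  Work inside:  (g((b · b) · b) · h(d)) · g(a)
  Flatten:  g((b · b) · b) · h(d) · g(a)
  Inside:  g((b · b) · b)  →  g(b · b · b)
  Order the arguments:  g(a) · g(b · b · b) · h(d)
  Rebuild:  h(g(g(h(g(a) · g(b · b · b) · h(d)))))
Right:  h(g(g(h(h(d) · (g(b · (b · b)) · g(a))))))
  Focus inside:  h(d) · (g(b · (b · b)) · g(a))
  Merge nested applications:  h(d) · g(b · (b · b)) · g(a)
  Canonicalize subterm:  g(b · (b · b))  →  g(b · b · b)
  Sort arguments:  g(a) · g(b · b · b) · h(d)
  Reassemble:  h(g(g(h(g(a) · g(b · b · b) · h(d)))))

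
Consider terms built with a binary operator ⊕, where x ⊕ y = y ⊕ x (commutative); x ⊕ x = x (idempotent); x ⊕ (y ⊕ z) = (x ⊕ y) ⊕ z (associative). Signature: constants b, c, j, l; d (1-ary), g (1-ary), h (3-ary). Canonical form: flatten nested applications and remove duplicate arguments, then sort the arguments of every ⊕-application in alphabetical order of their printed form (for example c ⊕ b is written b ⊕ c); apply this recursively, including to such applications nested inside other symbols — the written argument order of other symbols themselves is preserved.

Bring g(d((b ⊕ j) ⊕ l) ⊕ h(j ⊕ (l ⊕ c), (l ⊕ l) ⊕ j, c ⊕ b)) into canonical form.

Work inside:  d((b ⊕ j) ⊕ l) ⊕ h(j ⊕ (l ⊕ c), (l ⊕ l) ⊕ j, c ⊕ b)
Canonicalize subterm:  d((b ⊕ j) ⊕ l)  →  d(b ⊕ j ⊕ l)
Canonicalize subterm:  h(j ⊕ (l ⊕ c), (l ⊕ l) ⊕ j, c ⊕ b)  →  h(c ⊕ j ⊕ l, j ⊕ l, b ⊕ c)
Sort:  d(b ⊕ j ⊕ l) ⊕ h(c ⊕ j ⊕ l, j ⊕ l, b ⊕ c)
Reassemble:  g(d(b ⊕ j ⊕ l) ⊕ h(c ⊕ j ⊕ l, j ⊕ l, b ⊕ c))

Answer: g(d(b ⊕ j ⊕ l) ⊕ h(c ⊕ j ⊕ l, j ⊕ l, b ⊕ c))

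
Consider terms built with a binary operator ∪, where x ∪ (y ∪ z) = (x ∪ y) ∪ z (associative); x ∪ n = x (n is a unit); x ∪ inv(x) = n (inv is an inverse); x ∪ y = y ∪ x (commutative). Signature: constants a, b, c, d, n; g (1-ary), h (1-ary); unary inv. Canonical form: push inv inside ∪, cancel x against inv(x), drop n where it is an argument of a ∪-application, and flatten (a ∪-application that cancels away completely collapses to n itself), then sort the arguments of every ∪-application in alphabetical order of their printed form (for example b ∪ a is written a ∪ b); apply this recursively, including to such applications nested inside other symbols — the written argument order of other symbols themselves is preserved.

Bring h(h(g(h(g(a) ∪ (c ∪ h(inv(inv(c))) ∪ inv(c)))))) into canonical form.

Answer: h(h(g(h(g(a) ∪ h(c)))))

Derivation:
Work inside:  g(a) ∪ (c ∪ h(inv(inv(c))) ∪ inv(c))
Push inv inside:  distribute inv over ∪ and collapse double inv
Cancel inverse pairs:  c cancels
Collect:  g(a) ∪ h(c)
Reassemble:  h(h(g(h(g(a) ∪ h(c)))))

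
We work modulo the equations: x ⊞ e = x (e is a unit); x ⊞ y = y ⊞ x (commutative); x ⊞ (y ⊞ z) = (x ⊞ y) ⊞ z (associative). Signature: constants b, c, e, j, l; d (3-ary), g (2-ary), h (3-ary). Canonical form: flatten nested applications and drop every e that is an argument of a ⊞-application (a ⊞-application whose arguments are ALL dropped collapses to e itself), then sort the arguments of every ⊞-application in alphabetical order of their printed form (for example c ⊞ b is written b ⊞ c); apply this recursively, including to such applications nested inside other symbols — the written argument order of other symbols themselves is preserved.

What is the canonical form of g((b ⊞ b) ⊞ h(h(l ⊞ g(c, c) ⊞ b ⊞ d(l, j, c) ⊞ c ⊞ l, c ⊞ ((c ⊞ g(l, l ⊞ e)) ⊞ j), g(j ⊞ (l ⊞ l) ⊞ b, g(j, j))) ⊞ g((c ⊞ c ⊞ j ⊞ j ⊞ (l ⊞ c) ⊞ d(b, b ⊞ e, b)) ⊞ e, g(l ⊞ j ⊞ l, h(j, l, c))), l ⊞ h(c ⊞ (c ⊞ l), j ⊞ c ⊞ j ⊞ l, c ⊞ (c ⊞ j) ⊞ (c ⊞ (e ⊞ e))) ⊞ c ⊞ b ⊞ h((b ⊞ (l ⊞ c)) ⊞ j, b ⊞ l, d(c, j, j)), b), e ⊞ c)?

Answer: g(b ⊞ b ⊞ h(g(c ⊞ c ⊞ c ⊞ d(b, b, b) ⊞ j ⊞ j ⊞ l, g(j ⊞ l ⊞ l, h(j, l, c))) ⊞ h(b ⊞ c ⊞ d(l, j, c) ⊞ g(c, c) ⊞ l ⊞ l, c ⊞ c ⊞ g(l, l) ⊞ j, g(b ⊞ j ⊞ l ⊞ l, g(j, j))), b ⊞ c ⊞ h(b ⊞ c ⊞ j ⊞ l, b ⊞ l, d(c, j, j)) ⊞ h(c ⊞ c ⊞ l, c ⊞ j ⊞ j ⊞ l, c ⊞ c ⊞ c ⊞ j) ⊞ l, b), c)

Derivation:
Focus inside:  (b ⊞ b) ⊞ h(h(l ⊞ g(c, c) ⊞ b ⊞ d(l, j, c) ⊞ c ⊞ l, c ⊞ ((c ⊞ g(l, l ⊞ e)) ⊞ j), g(j ⊞ (l ⊞ l) ⊞ b, g(j, j))) ⊞ g((c ⊞ c ⊞ j ⊞ j ⊞ (l ⊞ c) ⊞ d(b, b ⊞ e, b)) ⊞ e, g(l ⊞ j ⊞ l, h(j, l, c))), l ⊞ h(c ⊞ (c ⊞ l), j ⊞ c ⊞ j ⊞ l, c ⊞ (c ⊞ j) ⊞ (c ⊞ (e ⊞ e))) ⊞ c ⊞ b ⊞ h((b ⊞ (l ⊞ c)) ⊞ j, b ⊞ l, d(c, j, j)), b)
Flatten:  b ⊞ b ⊞ h(h(l ⊞ g(c, c) ⊞ b ⊞ d(l, j, c) ⊞ c ⊞ l, c ⊞ ((c ⊞ g(l, l ⊞ e)) ⊞ j), g(j ⊞ (l ⊞ l) ⊞ b, g(j, j))) ⊞ g((c ⊞ c ⊞ j ⊞ j ⊞ (l ⊞ c) ⊞ d(b, b ⊞ e, b)) ⊞ e, g(l ⊞ j ⊞ l, h(j, l, c))), l ⊞ h(c ⊞ (c ⊞ l), j ⊞ c ⊞ j ⊞ l, c ⊞ (c ⊞ j) ⊞ (c ⊞ (e ⊞ e))) ⊞ c ⊞ b ⊞ h((b ⊞ (l ⊞ c)) ⊞ j, b ⊞ l, d(c, j, j)), b)
Canonicalize subterm:  h(h(l ⊞ g(c, c) ⊞ b ⊞ d(l, j, c) ⊞ c ⊞ l, c ⊞ ((c ⊞ g(l, l ⊞ e)) ⊞ j), g(j ⊞ (l ⊞ l) ⊞ b, g(j, j))) ⊞ g((c ⊞ c ⊞ j ⊞ j ⊞ (l ⊞ c) ⊞ d(b, b ⊞ e, b)) ⊞ e, g(l ⊞ j ⊞ l, h(j, l, c))), l ⊞ h(c ⊞ (c ⊞ l), j ⊞ c ⊞ j ⊞ l, c ⊞ (c ⊞ j) ⊞ (c ⊞ (e ⊞ e))) ⊞ c ⊞ b ⊞ h((b ⊞ (l ⊞ c)) ⊞ j, b ⊞ l, d(c, j, j)), b)  →  h(g(c ⊞ c ⊞ c ⊞ d(b, b, b) ⊞ j ⊞ j ⊞ l, g(j ⊞ l ⊞ l, h(j, l, c))) ⊞ h(b ⊞ c ⊞ d(l, j, c) ⊞ g(c, c) ⊞ l ⊞ l, c ⊞ c ⊞ g(l, l) ⊞ j, g(b ⊞ j ⊞ l ⊞ l, g(j, j))), b ⊞ c ⊞ h(b ⊞ c ⊞ j ⊞ l, b ⊞ l, d(c, j, j)) ⊞ h(c ⊞ c ⊞ l, c ⊞ j ⊞ j ⊞ l, c ⊞ c ⊞ c ⊞ j) ⊞ l, b)
Order the arguments:  b ⊞ b ⊞ h(g(c ⊞ c ⊞ c ⊞ d(b, b, b) ⊞ j ⊞ j ⊞ l, g(j ⊞ l ⊞ l, h(j, l, c))) ⊞ h(b ⊞ c ⊞ d(l, j, c) ⊞ g(c, c) ⊞ l ⊞ l, c ⊞ c ⊞ g(l, l) ⊞ j, g(b ⊞ j ⊞ l ⊞ l, g(j, j))), b ⊞ c ⊞ h(b ⊞ c ⊞ j ⊞ l, b ⊞ l, d(c, j, j)) ⊞ h(c ⊞ c ⊞ l, c ⊞ j ⊞ j ⊞ l, c ⊞ c ⊞ c ⊞ j) ⊞ l, b)
Reassemble:  g(b ⊞ b ⊞ h(g(c ⊞ c ⊞ c ⊞ d(b, b, b) ⊞ j ⊞ j ⊞ l, g(j ⊞ l ⊞ l, h(j, l, c))) ⊞ h(b ⊞ c ⊞ d(l, j, c) ⊞ g(c, c) ⊞ l ⊞ l, c ⊞ c ⊞ g(l, l) ⊞ j, g(b ⊞ j ⊞ l ⊞ l, g(j, j))), b ⊞ c ⊞ h(b ⊞ c ⊞ j ⊞ l, b ⊞ l, d(c, j, j)) ⊞ h(c ⊞ c ⊞ l, c ⊞ j ⊞ j ⊞ l, c ⊞ c ⊞ c ⊞ j) ⊞ l, b), c)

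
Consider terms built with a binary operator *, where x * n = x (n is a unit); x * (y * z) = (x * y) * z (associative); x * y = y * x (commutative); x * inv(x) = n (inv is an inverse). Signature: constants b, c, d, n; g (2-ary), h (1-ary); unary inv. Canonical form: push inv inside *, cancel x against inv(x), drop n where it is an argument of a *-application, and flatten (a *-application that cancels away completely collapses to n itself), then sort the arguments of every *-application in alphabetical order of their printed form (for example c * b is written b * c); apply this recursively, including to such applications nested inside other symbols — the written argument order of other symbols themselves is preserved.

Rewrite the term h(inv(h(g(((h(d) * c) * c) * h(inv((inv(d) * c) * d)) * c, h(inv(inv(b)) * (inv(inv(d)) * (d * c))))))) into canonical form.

Answer: h(inv(h(g(c * c * c * h(d) * h(inv(c)), h(b * c * d * d)))))

Derivation:
Descend into:  ((h(d) * c) * c) * h(inv((inv(d) * c) * d)) * c
Push inv inside:  distribute inv over * and collapse double inv
Collect terms:  h(d) * c * c * c * h(inv(c))
Order the arguments:  c * c * c * h(d) * h(inv(c))
Put back:  h(inv(h(g(c * c * c * h(d) * h(inv(c)), h(b * c * d * d)))))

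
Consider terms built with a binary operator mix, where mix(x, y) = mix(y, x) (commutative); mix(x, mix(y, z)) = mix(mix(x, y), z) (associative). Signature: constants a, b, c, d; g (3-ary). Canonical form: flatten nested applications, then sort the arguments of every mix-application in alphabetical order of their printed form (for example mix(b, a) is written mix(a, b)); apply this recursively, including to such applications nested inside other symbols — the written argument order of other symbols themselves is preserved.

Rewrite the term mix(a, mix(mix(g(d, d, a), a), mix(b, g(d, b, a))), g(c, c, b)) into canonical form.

Answer: mix(a, a, b, g(c, c, b), g(d, b, a), g(d, d, a))

Derivation:
Merge nested applications:  mix(a, g(d, d, a), a, b, g(d, b, a), g(c, c, b))
Sort arguments:  mix(a, a, b, g(c, c, b), g(d, b, a), g(d, d, a))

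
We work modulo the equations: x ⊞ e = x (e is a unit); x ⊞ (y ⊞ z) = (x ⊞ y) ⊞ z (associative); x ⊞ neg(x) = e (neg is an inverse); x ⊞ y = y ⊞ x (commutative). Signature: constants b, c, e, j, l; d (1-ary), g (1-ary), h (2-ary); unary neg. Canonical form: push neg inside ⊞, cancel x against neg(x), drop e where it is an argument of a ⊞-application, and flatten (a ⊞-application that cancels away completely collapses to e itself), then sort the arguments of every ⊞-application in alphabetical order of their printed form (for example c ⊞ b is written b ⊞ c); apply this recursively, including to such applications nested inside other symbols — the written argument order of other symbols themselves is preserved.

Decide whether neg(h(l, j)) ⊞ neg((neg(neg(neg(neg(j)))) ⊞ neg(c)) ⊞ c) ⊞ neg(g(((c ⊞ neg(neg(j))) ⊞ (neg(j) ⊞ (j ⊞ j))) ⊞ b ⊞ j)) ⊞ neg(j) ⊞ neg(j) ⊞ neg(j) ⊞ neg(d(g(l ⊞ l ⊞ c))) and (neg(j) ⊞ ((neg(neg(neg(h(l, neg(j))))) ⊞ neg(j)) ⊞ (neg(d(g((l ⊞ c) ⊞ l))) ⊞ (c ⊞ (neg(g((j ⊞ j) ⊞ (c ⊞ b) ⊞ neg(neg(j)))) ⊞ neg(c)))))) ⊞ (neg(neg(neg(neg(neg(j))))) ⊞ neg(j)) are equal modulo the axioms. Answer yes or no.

Answer: no — neg(d(g(c ⊞ l ⊞ l))) ⊞ neg(g(b ⊞ c ⊞ j ⊞ j ⊞ j)) ⊞ neg(h(l, j)) ⊞ neg(j) ⊞ neg(j) ⊞ neg(j) ⊞ neg(j) vs neg(d(g(c ⊞ l ⊞ l))) ⊞ neg(g(b ⊞ c ⊞ j ⊞ j ⊞ j)) ⊞ neg(h(l, neg(j))) ⊞ neg(j) ⊞ neg(j) ⊞ neg(j) ⊞ neg(j)

Derivation:
Left:  neg(h(l, j)) ⊞ neg((neg(neg(neg(neg(j)))) ⊞ neg(c)) ⊞ c) ⊞ neg(g(((c ⊞ neg(neg(j))) ⊞ (neg(j) ⊞ (j ⊞ j))) ⊞ b ⊞ j)) ⊞ neg(j) ⊞ neg(j) ⊞ neg(j) ⊞ neg(d(g(l ⊞ l ⊞ c)))
  Push neg inside:  distribute neg over ⊞ and collapse double neg
  Inverses cancel:  c cancels
  Collect terms:  neg(h(l, j)) ⊞ neg(j) ⊞ neg(j) ⊞ neg(j) ⊞ neg(j) ⊞ neg(g(b ⊞ c ⊞ j ⊞ j ⊞ j)) ⊞ neg(d(g(c ⊞ l ⊞ l)))
  Sort arguments:  neg(d(g(c ⊞ l ⊞ l))) ⊞ neg(g(b ⊞ c ⊞ j ⊞ j ⊞ j)) ⊞ neg(h(l, j)) ⊞ neg(j) ⊞ neg(j) ⊞ neg(j) ⊞ neg(j)
Right:  (neg(j) ⊞ ((neg(neg(neg(h(l, neg(j))))) ⊞ neg(j)) ⊞ (neg(d(g((l ⊞ c) ⊞ l))) ⊞ (c ⊞ (neg(g((j ⊞ j) ⊞ (c ⊞ b) ⊞ neg(neg(j)))) ⊞ neg(c)))))) ⊞ (neg(neg(neg(neg(neg(j))))) ⊞ neg(j))
  Push neg inside:  distribute neg over ⊞ and collapse double neg
  Cancel inverse pairs:  c cancels
  Collect terms:  neg(j) ⊞ neg(j) ⊞ neg(j) ⊞ neg(j) ⊞ neg(h(l, neg(j))) ⊞ neg(d(g(c ⊞ l ⊞ l))) ⊞ neg(g(b ⊞ c ⊞ j ⊞ j ⊞ j))
  Sort arguments:  neg(d(g(c ⊞ l ⊞ l))) ⊞ neg(g(b ⊞ c ⊞ j ⊞ j ⊞ j)) ⊞ neg(h(l, neg(j))) ⊞ neg(j) ⊞ neg(j) ⊞ neg(j) ⊞ neg(j)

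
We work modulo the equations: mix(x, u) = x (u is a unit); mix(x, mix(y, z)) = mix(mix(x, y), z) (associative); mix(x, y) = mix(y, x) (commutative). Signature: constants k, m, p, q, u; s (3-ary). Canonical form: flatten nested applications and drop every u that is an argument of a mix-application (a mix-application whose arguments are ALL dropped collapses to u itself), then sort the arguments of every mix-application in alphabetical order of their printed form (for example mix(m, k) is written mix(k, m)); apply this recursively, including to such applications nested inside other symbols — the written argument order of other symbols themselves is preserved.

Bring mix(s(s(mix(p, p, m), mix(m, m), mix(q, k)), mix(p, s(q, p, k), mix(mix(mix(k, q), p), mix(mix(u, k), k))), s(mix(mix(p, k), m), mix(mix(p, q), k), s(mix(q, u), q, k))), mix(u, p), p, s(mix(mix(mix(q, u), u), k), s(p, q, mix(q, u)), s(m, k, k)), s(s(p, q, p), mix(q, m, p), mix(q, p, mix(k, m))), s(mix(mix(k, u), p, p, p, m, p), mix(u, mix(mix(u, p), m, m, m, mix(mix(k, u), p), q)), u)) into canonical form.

Merge nested applications:  mix(s(s(mix(p, p, m), mix(m, m), mix(q, k)), mix(p, s(q, p, k), mix(mix(mix(k, q), p), mix(mix(u, k), k))), s(mix(mix(p, k), m), mix(mix(p, q), k), s(mix(q, u), q, k))), u, p, p, s(mix(mix(mix(q, u), u), k), s(p, q, mix(q, u)), s(m, k, k)), s(s(p, q, p), mix(q, m, p), mix(q, p, mix(k, m))), s(mix(mix(k, u), p, p, p, m, p), mix(u, mix(mix(u, p), m, m, m, mix(mix(k, u), p), q)), u))
Inside:  s(s(mix(p, p, m), mix(m, m), mix(q, k)), mix(p, s(q, p, k), mix(mix(mix(k, q), p), mix(mix(u, k), k))), s(mix(mix(p, k), m), mix(mix(p, q), k), s(mix(q, u), q, k)))  →  s(s(mix(m, p, p), mix(m, m), mix(k, q)), mix(k, k, k, p, p, q, s(q, p, k)), s(mix(k, m, p), mix(k, p, q), s(q, q, k)))
Simplify inside:  s(mix(mix(mix(q, u), u), k), s(p, q, mix(q, u)), s(m, k, k))  →  s(mix(k, q), s(p, q, q), s(m, k, k))
Simplify inside:  s(s(p, q, p), mix(q, m, p), mix(q, p, mix(k, m)))  →  s(s(p, q, p), mix(m, p, q), mix(k, m, p, q))
Units out:  drop u
Sort arguments:  mix(p, p, s(mix(k, m, p, p, p, p), mix(k, m, m, m, p, p, q), u), s(mix(k, q), s(p, q, q), s(m, k, k)), s(s(mix(m, p, p), mix(m, m), mix(k, q)), mix(k, k, k, p, p, q, s(q, p, k)), s(mix(k, m, p), mix(k, p, q), s(q, q, k))), s(s(p, q, p), mix(m, p, q), mix(k, m, p, q)))

Answer: mix(p, p, s(mix(k, m, p, p, p, p), mix(k, m, m, m, p, p, q), u), s(mix(k, q), s(p, q, q), s(m, k, k)), s(s(mix(m, p, p), mix(m, m), mix(k, q)), mix(k, k, k, p, p, q, s(q, p, k)), s(mix(k, m, p), mix(k, p, q), s(q, q, k))), s(s(p, q, p), mix(m, p, q), mix(k, m, p, q)))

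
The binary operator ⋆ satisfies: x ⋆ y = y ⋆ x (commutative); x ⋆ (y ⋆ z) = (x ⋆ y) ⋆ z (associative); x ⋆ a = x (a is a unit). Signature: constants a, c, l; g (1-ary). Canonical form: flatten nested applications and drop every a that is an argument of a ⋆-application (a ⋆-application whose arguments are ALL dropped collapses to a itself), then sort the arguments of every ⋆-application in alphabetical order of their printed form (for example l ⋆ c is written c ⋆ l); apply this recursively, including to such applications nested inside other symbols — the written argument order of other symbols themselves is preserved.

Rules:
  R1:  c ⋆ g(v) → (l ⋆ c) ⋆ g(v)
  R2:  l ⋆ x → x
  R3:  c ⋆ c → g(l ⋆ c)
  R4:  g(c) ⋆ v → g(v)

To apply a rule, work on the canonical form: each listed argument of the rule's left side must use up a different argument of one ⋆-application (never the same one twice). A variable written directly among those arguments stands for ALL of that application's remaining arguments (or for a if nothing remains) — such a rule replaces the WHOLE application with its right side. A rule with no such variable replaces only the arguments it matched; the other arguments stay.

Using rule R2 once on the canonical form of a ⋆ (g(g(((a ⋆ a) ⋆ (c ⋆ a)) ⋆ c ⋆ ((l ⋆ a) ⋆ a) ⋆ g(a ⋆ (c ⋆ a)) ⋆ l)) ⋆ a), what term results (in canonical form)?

Answer: g(g(c ⋆ c ⋆ g(c) ⋆ l))

Derivation:
Canonical form:  g(g(c ⋆ c ⋆ g(c) ⋆ l ⋆ l))
Match R2:  consume l;  x := c ⋆ c ⋆ g(c) ⋆ l
The variable takes the whole remainder — replace the entire application.
Giving:  g(g(c ⋆ c ⋆ g(c) ⋆ l))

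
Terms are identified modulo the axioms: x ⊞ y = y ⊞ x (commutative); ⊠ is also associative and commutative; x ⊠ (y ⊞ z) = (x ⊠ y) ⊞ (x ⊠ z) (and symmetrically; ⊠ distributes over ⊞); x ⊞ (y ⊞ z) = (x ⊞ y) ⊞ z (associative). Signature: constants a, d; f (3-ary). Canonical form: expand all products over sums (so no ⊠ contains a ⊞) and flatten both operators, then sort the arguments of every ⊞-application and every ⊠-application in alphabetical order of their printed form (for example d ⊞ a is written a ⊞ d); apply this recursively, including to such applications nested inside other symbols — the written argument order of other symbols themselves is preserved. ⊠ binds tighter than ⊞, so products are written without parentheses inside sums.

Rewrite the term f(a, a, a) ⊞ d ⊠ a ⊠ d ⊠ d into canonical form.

Un-nest:  f(a, a, a) ⊞ a ⊠ d ⊠ d ⊠ d
Sort arguments:  a ⊠ d ⊠ d ⊠ d ⊞ f(a, a, a)

Answer: a ⊠ d ⊠ d ⊠ d ⊞ f(a, a, a)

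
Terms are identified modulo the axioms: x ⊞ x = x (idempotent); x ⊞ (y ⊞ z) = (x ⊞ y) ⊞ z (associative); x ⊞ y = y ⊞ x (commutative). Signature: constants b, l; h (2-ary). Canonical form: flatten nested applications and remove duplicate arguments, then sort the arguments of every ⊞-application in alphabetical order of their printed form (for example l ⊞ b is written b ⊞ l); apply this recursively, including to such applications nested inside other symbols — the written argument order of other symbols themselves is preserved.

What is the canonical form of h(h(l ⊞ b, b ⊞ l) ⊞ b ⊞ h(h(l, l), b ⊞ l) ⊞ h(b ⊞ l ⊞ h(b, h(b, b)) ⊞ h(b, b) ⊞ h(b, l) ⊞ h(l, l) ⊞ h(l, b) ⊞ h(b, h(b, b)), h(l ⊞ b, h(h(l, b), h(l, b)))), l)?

Answer: h(b ⊞ h(b ⊞ h(b, b) ⊞ h(b, h(b, b)) ⊞ h(b, l) ⊞ h(l, b) ⊞ h(l, l) ⊞ l, h(b ⊞ l, h(h(l, b), h(l, b)))) ⊞ h(b ⊞ l, b ⊞ l) ⊞ h(h(l, l), b ⊞ l), l)

Derivation:
Focus inside:  h(l ⊞ b, b ⊞ l) ⊞ b ⊞ h(h(l, l), b ⊞ l) ⊞ h(b ⊞ l ⊞ h(b, h(b, b)) ⊞ h(b, b) ⊞ h(b, l) ⊞ h(l, l) ⊞ h(l, b) ⊞ h(b, h(b, b)), h(l ⊞ b, h(h(l, b), h(l, b))))
Simplify inside:  h(l ⊞ b, b ⊞ l)  →  h(b ⊞ l, b ⊞ l)
Canonicalize subterm:  h(b ⊞ l ⊞ h(b, h(b, b)) ⊞ h(b, b) ⊞ h(b, l) ⊞ h(l, l) ⊞ h(l, b) ⊞ h(b, h(b, b)), h(l ⊞ b, h(h(l, b), h(l, b))))  →  h(b ⊞ h(b, b) ⊞ h(b, h(b, b)) ⊞ h(b, l) ⊞ h(l, b) ⊞ h(l, l) ⊞ l, h(b ⊞ l, h(h(l, b), h(l, b))))
Order the arguments:  b ⊞ h(b ⊞ h(b, b) ⊞ h(b, h(b, b)) ⊞ h(b, l) ⊞ h(l, b) ⊞ h(l, l) ⊞ l, h(b ⊞ l, h(h(l, b), h(l, b)))) ⊞ h(b ⊞ l, b ⊞ l) ⊞ h(h(l, l), b ⊞ l)
Reassemble:  h(b ⊞ h(b ⊞ h(b, b) ⊞ h(b, h(b, b)) ⊞ h(b, l) ⊞ h(l, b) ⊞ h(l, l) ⊞ l, h(b ⊞ l, h(h(l, b), h(l, b)))) ⊞ h(b ⊞ l, b ⊞ l) ⊞ h(h(l, l), b ⊞ l), l)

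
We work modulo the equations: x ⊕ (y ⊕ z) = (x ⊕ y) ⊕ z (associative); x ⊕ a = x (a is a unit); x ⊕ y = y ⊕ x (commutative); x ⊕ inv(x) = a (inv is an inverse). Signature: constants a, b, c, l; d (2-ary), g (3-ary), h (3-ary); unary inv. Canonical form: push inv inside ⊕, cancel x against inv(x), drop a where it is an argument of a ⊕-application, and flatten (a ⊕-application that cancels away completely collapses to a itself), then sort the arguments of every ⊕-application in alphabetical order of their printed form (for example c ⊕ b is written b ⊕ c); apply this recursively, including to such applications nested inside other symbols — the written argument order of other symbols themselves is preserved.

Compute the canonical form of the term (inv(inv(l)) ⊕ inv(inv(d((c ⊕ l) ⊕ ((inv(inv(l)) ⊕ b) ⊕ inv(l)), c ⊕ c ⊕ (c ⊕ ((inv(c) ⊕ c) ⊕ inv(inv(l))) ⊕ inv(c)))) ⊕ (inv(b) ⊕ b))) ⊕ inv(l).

Answer: d(b ⊕ c ⊕ l, c ⊕ c ⊕ l)

Derivation:
Push inv inside:  distribute inv over ⊕ and collapse double inv
Cancel:  l cancels; b cancels
Combine occurrences:  d(b ⊕ c ⊕ l, c ⊕ c ⊕ l)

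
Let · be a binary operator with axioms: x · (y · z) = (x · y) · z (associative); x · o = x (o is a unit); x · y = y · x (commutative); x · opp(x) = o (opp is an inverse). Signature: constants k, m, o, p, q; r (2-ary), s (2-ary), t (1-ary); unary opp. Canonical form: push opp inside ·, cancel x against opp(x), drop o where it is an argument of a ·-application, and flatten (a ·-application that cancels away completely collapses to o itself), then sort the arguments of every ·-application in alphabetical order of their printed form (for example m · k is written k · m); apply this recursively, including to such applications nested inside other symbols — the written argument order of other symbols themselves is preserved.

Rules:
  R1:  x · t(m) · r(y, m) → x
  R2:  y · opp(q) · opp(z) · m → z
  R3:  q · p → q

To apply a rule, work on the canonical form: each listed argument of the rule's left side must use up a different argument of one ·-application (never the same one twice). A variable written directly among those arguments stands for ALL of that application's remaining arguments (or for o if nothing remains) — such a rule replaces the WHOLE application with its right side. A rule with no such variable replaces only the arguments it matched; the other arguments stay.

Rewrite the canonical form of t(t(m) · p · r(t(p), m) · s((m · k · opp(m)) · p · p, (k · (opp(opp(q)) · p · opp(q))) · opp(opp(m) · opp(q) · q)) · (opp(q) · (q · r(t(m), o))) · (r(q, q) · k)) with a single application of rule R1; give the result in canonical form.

Answer: t(k · p · r(q, q) · r(t(m), o) · s(k · p · p, k · m · p))

Derivation:
Canonical form:  t(k · p · r(q, q) · r(t(m), o) · r(t(p), m) · s(k · p · p, k · m · p) · t(m))
Match R1:  consume r(t(p), m), t(m);  x := k · p · r(q, q) · r(t(m), o) · s(k · p · p, k · m · p), y := t(p)
The variable takes the whole remainder — replace the entire application.
New term:  t(k · p · r(q, q) · r(t(m), o) · s(k · p · p, k · m · p))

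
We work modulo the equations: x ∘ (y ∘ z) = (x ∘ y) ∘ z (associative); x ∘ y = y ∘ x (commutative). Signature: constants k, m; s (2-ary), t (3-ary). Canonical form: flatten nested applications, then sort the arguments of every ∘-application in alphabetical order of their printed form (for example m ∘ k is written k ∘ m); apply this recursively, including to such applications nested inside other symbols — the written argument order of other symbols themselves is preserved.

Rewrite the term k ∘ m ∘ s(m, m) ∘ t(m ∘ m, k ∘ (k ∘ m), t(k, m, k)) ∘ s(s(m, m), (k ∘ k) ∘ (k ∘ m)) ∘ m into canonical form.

Canonicalize subterm:  t(m ∘ m, k ∘ (k ∘ m), t(k, m, k))  →  t(m ∘ m, k ∘ k ∘ m, t(k, m, k))
Canonicalize subterm:  s(s(m, m), (k ∘ k) ∘ (k ∘ m))  →  s(s(m, m), k ∘ k ∘ k ∘ m)
Sort arguments:  k ∘ m ∘ m ∘ s(m, m) ∘ s(s(m, m), k ∘ k ∘ k ∘ m) ∘ t(m ∘ m, k ∘ k ∘ m, t(k, m, k))

Answer: k ∘ m ∘ m ∘ s(m, m) ∘ s(s(m, m), k ∘ k ∘ k ∘ m) ∘ t(m ∘ m, k ∘ k ∘ m, t(k, m, k))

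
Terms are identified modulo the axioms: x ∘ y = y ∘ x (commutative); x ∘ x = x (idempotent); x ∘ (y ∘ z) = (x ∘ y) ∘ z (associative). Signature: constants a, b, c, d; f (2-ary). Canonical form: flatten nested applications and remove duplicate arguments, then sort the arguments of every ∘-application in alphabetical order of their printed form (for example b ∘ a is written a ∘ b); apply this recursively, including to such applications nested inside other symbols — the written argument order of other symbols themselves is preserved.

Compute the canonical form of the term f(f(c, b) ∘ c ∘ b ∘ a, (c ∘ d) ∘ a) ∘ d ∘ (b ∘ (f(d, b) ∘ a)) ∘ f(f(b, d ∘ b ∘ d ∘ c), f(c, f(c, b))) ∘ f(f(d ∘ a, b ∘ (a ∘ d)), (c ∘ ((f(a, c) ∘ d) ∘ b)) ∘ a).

Answer: a ∘ b ∘ d ∘ f(a ∘ b ∘ c ∘ f(c, b), a ∘ c ∘ d) ∘ f(d, b) ∘ f(f(a ∘ d, a ∘ b ∘ d), a ∘ b ∘ c ∘ d ∘ f(a, c)) ∘ f(f(b, b ∘ c ∘ d), f(c, f(c, b)))

Derivation:
Un-nest:  f(f(c, b) ∘ c ∘ b ∘ a, (c ∘ d) ∘ a) ∘ d ∘ b ∘ f(d, b) ∘ a ∘ f(f(b, d ∘ b ∘ d ∘ c), f(c, f(c, b))) ∘ f(f(d ∘ a, b ∘ (a ∘ d)), (c ∘ ((f(a, c) ∘ d) ∘ b)) ∘ a)
Canonicalize subterm:  f(f(c, b) ∘ c ∘ b ∘ a, (c ∘ d) ∘ a)  →  f(a ∘ b ∘ c ∘ f(c, b), a ∘ c ∘ d)
Simplify inside:  f(f(b, d ∘ b ∘ d ∘ c), f(c, f(c, b)))  →  f(f(b, b ∘ c ∘ d), f(c, f(c, b)))
Simplify inside:  f(f(d ∘ a, b ∘ (a ∘ d)), (c ∘ ((f(a, c) ∘ d) ∘ b)) ∘ a)  →  f(f(a ∘ d, a ∘ b ∘ d), a ∘ b ∘ c ∘ d ∘ f(a, c))
Order the arguments:  a ∘ b ∘ d ∘ f(a ∘ b ∘ c ∘ f(c, b), a ∘ c ∘ d) ∘ f(d, b) ∘ f(f(a ∘ d, a ∘ b ∘ d), a ∘ b ∘ c ∘ d ∘ f(a, c)) ∘ f(f(b, b ∘ c ∘ d), f(c, f(c, b)))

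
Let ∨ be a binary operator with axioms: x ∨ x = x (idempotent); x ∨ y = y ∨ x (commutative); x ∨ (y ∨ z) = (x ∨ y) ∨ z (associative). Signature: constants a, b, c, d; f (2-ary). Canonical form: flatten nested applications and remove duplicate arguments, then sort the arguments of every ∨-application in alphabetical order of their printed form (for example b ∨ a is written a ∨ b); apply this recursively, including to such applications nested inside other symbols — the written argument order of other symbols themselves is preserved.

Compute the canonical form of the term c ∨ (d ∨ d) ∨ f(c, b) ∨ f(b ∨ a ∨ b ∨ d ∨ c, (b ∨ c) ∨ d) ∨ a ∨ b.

Answer: a ∨ b ∨ c ∨ d ∨ f(a ∨ b ∨ c ∨ d, b ∨ c ∨ d) ∨ f(c, b)

Derivation:
Merge nested applications:  c ∨ d ∨ d ∨ f(c, b) ∨ f(b ∨ a ∨ b ∨ d ∨ c, (b ∨ c) ∨ d) ∨ a ∨ b
Canonicalize subterm:  f(b ∨ a ∨ b ∨ d ∨ c, (b ∨ c) ∨ d)  →  f(a ∨ b ∨ c ∨ d, b ∨ c ∨ d)
Deduplicate:  drop duplicate d
Sort:  a ∨ b ∨ c ∨ d ∨ f(a ∨ b ∨ c ∨ d, b ∨ c ∨ d) ∨ f(c, b)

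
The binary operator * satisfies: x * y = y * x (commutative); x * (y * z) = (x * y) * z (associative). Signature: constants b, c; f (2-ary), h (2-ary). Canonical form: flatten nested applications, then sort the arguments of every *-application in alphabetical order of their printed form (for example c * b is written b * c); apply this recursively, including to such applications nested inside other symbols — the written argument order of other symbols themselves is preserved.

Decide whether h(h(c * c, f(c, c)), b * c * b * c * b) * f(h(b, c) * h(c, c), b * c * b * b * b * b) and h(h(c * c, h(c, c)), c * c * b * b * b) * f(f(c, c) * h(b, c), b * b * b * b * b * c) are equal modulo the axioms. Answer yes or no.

Answer: no — f(h(b, c) * h(c, c), b * b * b * b * b * c) * h(h(c * c, f(c, c)), b * b * b * c * c) vs f(f(c, c) * h(b, c), b * b * b * b * b * c) * h(h(c * c, h(c, c)), b * b * b * c * c)

Derivation:
Left:  h(h(c * c, f(c, c)), b * c * b * c * b) * f(h(b, c) * h(c, c), b * c * b * b * b * b)
  Inside:  h(h(c * c, f(c, c)), b * c * b * c * b)  →  h(h(c * c, f(c, c)), b * b * b * c * c)
  Simplify inside:  f(h(b, c) * h(c, c), b * c * b * b * b * b)  →  f(h(b, c) * h(c, c), b * b * b * b * b * c)
  Sort:  f(h(b, c) * h(c, c), b * b * b * b * b * c) * h(h(c * c, f(c, c)), b * b * b * c * c)
Right:  h(h(c * c, h(c, c)), c * c * b * b * b) * f(f(c, c) * h(b, c), b * b * b * b * b * c)
  Canonicalize subterm:  h(h(c * c, h(c, c)), c * c * b * b * b)  →  h(h(c * c, h(c, c)), b * b * b * c * c)
  Sort arguments:  f(f(c, c) * h(b, c), b * b * b * b * b * c) * h(h(c * c, h(c, c)), b * b * b * c * c)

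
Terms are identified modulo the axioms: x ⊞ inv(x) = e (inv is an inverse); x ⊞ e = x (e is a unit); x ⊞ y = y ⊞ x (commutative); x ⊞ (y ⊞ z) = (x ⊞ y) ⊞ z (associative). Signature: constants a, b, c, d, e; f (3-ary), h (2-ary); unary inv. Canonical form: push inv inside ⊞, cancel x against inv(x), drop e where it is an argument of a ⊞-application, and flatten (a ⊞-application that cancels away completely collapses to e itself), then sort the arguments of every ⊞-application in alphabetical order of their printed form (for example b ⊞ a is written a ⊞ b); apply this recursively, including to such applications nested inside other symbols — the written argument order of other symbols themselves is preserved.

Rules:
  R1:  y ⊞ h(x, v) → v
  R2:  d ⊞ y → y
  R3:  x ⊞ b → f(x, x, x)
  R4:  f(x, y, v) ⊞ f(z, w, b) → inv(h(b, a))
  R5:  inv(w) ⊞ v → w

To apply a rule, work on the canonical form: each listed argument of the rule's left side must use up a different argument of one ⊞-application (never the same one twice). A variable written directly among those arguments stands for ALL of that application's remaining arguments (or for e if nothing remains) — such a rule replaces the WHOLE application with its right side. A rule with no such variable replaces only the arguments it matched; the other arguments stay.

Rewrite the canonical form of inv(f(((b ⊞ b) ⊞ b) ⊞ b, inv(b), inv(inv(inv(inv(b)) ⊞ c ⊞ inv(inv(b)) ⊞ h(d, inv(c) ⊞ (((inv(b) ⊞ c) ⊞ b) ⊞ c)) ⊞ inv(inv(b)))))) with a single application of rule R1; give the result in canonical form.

Answer: inv(f(b ⊞ b ⊞ b ⊞ b, inv(b), c))

Derivation:
Canonical form:  inv(f(b ⊞ b ⊞ b ⊞ b, inv(b), b ⊞ b ⊞ b ⊞ c ⊞ h(d, c)))
R1 matches:  uses h(d, c);  v := c, x := d, y := b ⊞ b ⊞ b ⊞ c
The variable takes the whole remainder — replace the entire application.
Giving:  inv(f(b ⊞ b ⊞ b ⊞ b, inv(b), c))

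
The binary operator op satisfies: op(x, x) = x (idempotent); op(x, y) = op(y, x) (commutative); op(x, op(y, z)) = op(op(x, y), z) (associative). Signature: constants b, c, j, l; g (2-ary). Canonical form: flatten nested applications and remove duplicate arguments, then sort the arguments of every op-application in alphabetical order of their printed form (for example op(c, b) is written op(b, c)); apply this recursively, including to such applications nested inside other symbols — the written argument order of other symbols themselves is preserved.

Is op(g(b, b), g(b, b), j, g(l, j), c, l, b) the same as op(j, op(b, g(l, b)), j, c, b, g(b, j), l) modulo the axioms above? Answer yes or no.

Left:  op(g(b, b), g(b, b), j, g(l, j), c, l, b)
  Deduplicate:  drop duplicate g(b, b)
  Order the arguments:  op(b, c, g(b, b), g(l, j), j, l)
Right:  op(j, op(b, g(l, b)), j, c, b, g(b, j), l)
  Flatten:  op(j, b, g(l, b), j, c, b, g(b, j), l)
  Drop duplicates:  drop duplicate j, b
  Sort:  op(b, c, g(b, j), g(l, b), j, l)

Answer: no — op(b, c, g(b, b), g(l, j), j, l) vs op(b, c, g(b, j), g(l, b), j, l)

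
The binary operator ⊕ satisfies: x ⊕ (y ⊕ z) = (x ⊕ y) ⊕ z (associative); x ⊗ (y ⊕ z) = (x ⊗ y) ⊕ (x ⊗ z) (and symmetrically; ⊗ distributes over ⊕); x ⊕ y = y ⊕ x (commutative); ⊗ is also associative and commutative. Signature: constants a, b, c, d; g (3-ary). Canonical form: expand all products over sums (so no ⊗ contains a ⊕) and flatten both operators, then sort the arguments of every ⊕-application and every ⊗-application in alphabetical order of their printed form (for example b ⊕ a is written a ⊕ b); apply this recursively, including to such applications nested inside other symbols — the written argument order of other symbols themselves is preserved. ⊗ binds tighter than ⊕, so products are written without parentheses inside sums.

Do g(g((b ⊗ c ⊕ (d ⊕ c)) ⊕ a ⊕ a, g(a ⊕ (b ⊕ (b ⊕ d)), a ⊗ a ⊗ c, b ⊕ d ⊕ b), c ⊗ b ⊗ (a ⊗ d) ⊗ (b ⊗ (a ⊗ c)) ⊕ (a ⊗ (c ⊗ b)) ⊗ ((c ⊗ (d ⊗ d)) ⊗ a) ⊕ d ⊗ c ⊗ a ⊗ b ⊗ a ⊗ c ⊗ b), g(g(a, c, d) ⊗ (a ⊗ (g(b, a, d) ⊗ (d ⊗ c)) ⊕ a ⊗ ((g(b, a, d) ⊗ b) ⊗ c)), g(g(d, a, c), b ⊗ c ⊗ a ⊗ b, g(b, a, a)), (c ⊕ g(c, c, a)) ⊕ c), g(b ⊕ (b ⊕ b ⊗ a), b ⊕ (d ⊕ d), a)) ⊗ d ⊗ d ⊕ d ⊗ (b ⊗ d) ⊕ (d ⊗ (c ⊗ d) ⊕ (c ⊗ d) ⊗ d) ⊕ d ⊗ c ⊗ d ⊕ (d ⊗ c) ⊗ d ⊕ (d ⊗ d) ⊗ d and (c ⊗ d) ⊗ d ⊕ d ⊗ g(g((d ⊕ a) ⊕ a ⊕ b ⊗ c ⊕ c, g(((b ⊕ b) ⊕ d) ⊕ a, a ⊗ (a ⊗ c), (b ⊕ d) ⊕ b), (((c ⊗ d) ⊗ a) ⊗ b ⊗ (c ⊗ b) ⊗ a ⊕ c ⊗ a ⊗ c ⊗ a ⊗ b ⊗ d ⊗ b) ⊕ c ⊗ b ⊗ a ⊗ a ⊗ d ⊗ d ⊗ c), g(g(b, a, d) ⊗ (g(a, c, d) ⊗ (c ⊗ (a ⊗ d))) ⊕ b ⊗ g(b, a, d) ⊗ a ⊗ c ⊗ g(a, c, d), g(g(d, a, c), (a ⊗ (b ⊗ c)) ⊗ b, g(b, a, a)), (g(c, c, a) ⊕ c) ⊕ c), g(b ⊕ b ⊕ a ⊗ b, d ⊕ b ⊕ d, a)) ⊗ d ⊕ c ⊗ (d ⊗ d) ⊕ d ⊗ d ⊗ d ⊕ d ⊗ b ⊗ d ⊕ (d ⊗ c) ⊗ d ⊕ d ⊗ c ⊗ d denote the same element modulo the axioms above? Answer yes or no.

Left:  g(g((b ⊗ c ⊕ (d ⊕ c)) ⊕ a ⊕ a, g(a ⊕ (b ⊕ (b ⊕ d)), a ⊗ a ⊗ c, b ⊕ d ⊕ b), c ⊗ b ⊗ (a ⊗ d) ⊗ (b ⊗ (a ⊗ c)) ⊕ (a ⊗ (c ⊗ b)) ⊗ ((c ⊗ (d ⊗ d)) ⊗ a) ⊕ d ⊗ c ⊗ a ⊗ b ⊗ a ⊗ c ⊗ b), g(g(a, c, d) ⊗ (a ⊗ (g(b, a, d) ⊗ (d ⊗ c)) ⊕ a ⊗ ((g(b, a, d) ⊗ b) ⊗ c)), g(g(d, a, c), b ⊗ c ⊗ a ⊗ b, g(b, a, a)), (c ⊕ g(c, c, a)) ⊕ c), g(b ⊕ (b ⊕ b ⊗ a), b ⊕ (d ⊕ d), a)) ⊗ d ⊗ d ⊕ d ⊗ (b ⊗ d) ⊕ (d ⊗ (c ⊗ d) ⊕ (c ⊗ d) ⊗ d) ⊕ d ⊗ c ⊗ d ⊕ (d ⊗ c) ⊗ d ⊕ (d ⊗ d) ⊗ d
  Expand products over sums:  d ⊗ d ⊗ g(g(a ⊕ a ⊕ b ⊗ c ⊕ c ⊕ d, g(a ⊕ b ⊕ b ⊕ d, a ⊗ a ⊗ c, b ⊕ b ⊕ d), a ⊗ a ⊗ b ⊗ b ⊗ c ⊗ c ⊗ d ⊕ a ⊗ a ⊗ b ⊗ b ⊗ c ⊗ c ⊗ d ⊕ a ⊗ a ⊗ b ⊗ c ⊗ c ⊗ d ⊗ d), g(a ⊗ b ⊗ c ⊗ g(a, c, d) ⊗ g(b, a, d) ⊕ a ⊗ c ⊗ d ⊗ g(a, c, d) ⊗ g(b, a, d), g(g(d, a, c), a ⊗ b ⊗ b ⊗ c, g(b, a, a)), c ⊕ c ⊕ g(c, c, a)), g(a ⊗ b ⊕ b ⊕ b, b ⊕ d ⊕ d, a)) ⊕ b ⊗ d ⊗ d ⊕ c ⊗ d ⊗ d ⊕ c ⊗ d ⊗ d ⊕ c ⊗ d ⊗ d ⊕ c ⊗ d ⊗ d ⊕ d ⊗ d ⊗ d
  Order the arguments:  b ⊗ d ⊗ d ⊕ c ⊗ d ⊗ d ⊕ c ⊗ d ⊗ d ⊕ c ⊗ d ⊗ d ⊕ c ⊗ d ⊗ d ⊕ d ⊗ d ⊗ d ⊕ d ⊗ d ⊗ g(g(a ⊕ a ⊕ b ⊗ c ⊕ c ⊕ d, g(a ⊕ b ⊕ b ⊕ d, a ⊗ a ⊗ c, b ⊕ b ⊕ d), a ⊗ a ⊗ b ⊗ b ⊗ c ⊗ c ⊗ d ⊕ a ⊗ a ⊗ b ⊗ b ⊗ c ⊗ c ⊗ d ⊕ a ⊗ a ⊗ b ⊗ c ⊗ c ⊗ d ⊗ d), g(a ⊗ b ⊗ c ⊗ g(a, c, d) ⊗ g(b, a, d) ⊕ a ⊗ c ⊗ d ⊗ g(a, c, d) ⊗ g(b, a, d), g(g(d, a, c), a ⊗ b ⊗ b ⊗ c, g(b, a, a)), c ⊕ c ⊕ g(c, c, a)), g(a ⊗ b ⊕ b ⊕ b, b ⊕ d ⊕ d, a))
Right:  (c ⊗ d) ⊗ d ⊕ d ⊗ g(g((d ⊕ a) ⊕ a ⊕ b ⊗ c ⊕ c, g(((b ⊕ b) ⊕ d) ⊕ a, a ⊗ (a ⊗ c), (b ⊕ d) ⊕ b), (((c ⊗ d) ⊗ a) ⊗ b ⊗ (c ⊗ b) ⊗ a ⊕ c ⊗ a ⊗ c ⊗ a ⊗ b ⊗ d ⊗ b) ⊕ c ⊗ b ⊗ a ⊗ a ⊗ d ⊗ d ⊗ c), g(g(b, a, d) ⊗ (g(a, c, d) ⊗ (c ⊗ (a ⊗ d))) ⊕ b ⊗ g(b, a, d) ⊗ a ⊗ c ⊗ g(a, c, d), g(g(d, a, c), (a ⊗ (b ⊗ c)) ⊗ b, g(b, a, a)), (g(c, c, a) ⊕ c) ⊕ c), g(b ⊕ b ⊕ a ⊗ b, d ⊕ b ⊕ d, a)) ⊗ d ⊕ c ⊗ (d ⊗ d) ⊕ d ⊗ d ⊗ d ⊕ d ⊗ b ⊗ d ⊕ (d ⊗ c) ⊗ d ⊕ d ⊗ c ⊗ d
  Merge nested applications:  c ⊗ d ⊗ d ⊕ d ⊗ d ⊗ g(g(a ⊕ a ⊕ b ⊗ c ⊕ c ⊕ d, g(a ⊕ b ⊕ b ⊕ d, a ⊗ a ⊗ c, b ⊕ b ⊕ d), a ⊗ a ⊗ b ⊗ b ⊗ c ⊗ c ⊗ d ⊕ a ⊗ a ⊗ b ⊗ b ⊗ c ⊗ c ⊗ d ⊕ a ⊗ a ⊗ b ⊗ c ⊗ c ⊗ d ⊗ d), g(a ⊗ b ⊗ c ⊗ g(a, c, d) ⊗ g(b, a, d) ⊕ a ⊗ c ⊗ d ⊗ g(a, c, d) ⊗ g(b, a, d), g(g(d, a, c), a ⊗ b ⊗ b ⊗ c, g(b, a, a)), c ⊕ c ⊕ g(c, c, a)), g(a ⊗ b ⊕ b ⊕ b, b ⊕ d ⊕ d, a)) ⊕ c ⊗ d ⊗ d ⊕ d ⊗ d ⊗ d ⊕ b ⊗ d ⊗ d ⊕ c ⊗ d ⊗ d ⊕ c ⊗ d ⊗ d
  Order the arguments:  b ⊗ d ⊗ d ⊕ c ⊗ d ⊗ d ⊕ c ⊗ d ⊗ d ⊕ c ⊗ d ⊗ d ⊕ c ⊗ d ⊗ d ⊕ d ⊗ d ⊗ d ⊕ d ⊗ d ⊗ g(g(a ⊕ a ⊕ b ⊗ c ⊕ c ⊕ d, g(a ⊕ b ⊕ b ⊕ d, a ⊗ a ⊗ c, b ⊕ b ⊕ d), a ⊗ a ⊗ b ⊗ b ⊗ c ⊗ c ⊗ d ⊕ a ⊗ a ⊗ b ⊗ b ⊗ c ⊗ c ⊗ d ⊕ a ⊗ a ⊗ b ⊗ c ⊗ c ⊗ d ⊗ d), g(a ⊗ b ⊗ c ⊗ g(a, c, d) ⊗ g(b, a, d) ⊕ a ⊗ c ⊗ d ⊗ g(a, c, d) ⊗ g(b, a, d), g(g(d, a, c), a ⊗ b ⊗ b ⊗ c, g(b, a, a)), c ⊕ c ⊕ g(c, c, a)), g(a ⊗ b ⊕ b ⊕ b, b ⊕ d ⊕ d, a))

Answer: yes — both canonical forms are b ⊗ d ⊗ d ⊕ c ⊗ d ⊗ d ⊕ c ⊗ d ⊗ d ⊕ c ⊗ d ⊗ d ⊕ c ⊗ d ⊗ d ⊕ d ⊗ d ⊗ d ⊕ d ⊗ d ⊗ g(g(a ⊕ a ⊕ b ⊗ c ⊕ c ⊕ d, g(a ⊕ b ⊕ b ⊕ d, a ⊗ a ⊗ c, b ⊕ b ⊕ d), a ⊗ a ⊗ b ⊗ b ⊗ c ⊗ c ⊗ d ⊕ a ⊗ a ⊗ b ⊗ b ⊗ c ⊗ c ⊗ d ⊕ a ⊗ a ⊗ b ⊗ c ⊗ c ⊗ d ⊗ d), g(a ⊗ b ⊗ c ⊗ g(a, c, d) ⊗ g(b, a, d) ⊕ a ⊗ c ⊗ d ⊗ g(a, c, d) ⊗ g(b, a, d), g(g(d, a, c), a ⊗ b ⊗ b ⊗ c, g(b, a, a)), c ⊕ c ⊕ g(c, c, a)), g(a ⊗ b ⊕ b ⊕ b, b ⊕ d ⊕ d, a))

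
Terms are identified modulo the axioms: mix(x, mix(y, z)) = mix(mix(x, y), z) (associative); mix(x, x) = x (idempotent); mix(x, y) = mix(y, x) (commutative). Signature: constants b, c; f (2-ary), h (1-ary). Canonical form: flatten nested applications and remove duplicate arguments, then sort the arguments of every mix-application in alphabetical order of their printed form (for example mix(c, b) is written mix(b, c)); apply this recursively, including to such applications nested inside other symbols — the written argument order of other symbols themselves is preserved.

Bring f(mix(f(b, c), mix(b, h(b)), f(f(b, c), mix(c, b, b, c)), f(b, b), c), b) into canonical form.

Answer: f(mix(b, c, f(b, b), f(b, c), f(f(b, c), mix(b, c)), h(b)), b)

Derivation:
Focus inside:  mix(f(b, c), mix(b, h(b)), f(f(b, c), mix(c, b, b, c)), f(b, b), c)
Merge nested applications:  mix(f(b, c), b, h(b), f(f(b, c), mix(c, b, b, c)), f(b, b), c)
Simplify inside:  f(f(b, c), mix(c, b, b, c))  →  f(f(b, c), mix(b, c))
Sort arguments:  mix(b, c, f(b, b), f(b, c), f(f(b, c), mix(b, c)), h(b))
Put back:  f(mix(b, c, f(b, b), f(b, c), f(f(b, c), mix(b, c)), h(b)), b)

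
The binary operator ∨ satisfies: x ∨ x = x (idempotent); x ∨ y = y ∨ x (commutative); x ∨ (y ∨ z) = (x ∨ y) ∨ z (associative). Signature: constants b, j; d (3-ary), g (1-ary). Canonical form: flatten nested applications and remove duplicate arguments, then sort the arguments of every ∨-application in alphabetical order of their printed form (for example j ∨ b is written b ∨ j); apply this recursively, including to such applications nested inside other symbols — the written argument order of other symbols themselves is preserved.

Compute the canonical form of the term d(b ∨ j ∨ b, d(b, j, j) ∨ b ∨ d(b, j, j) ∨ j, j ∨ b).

Descend into:  d(b, j, j) ∨ b ∨ d(b, j, j) ∨ j
Idempotence:  drop duplicate d(b, j, j)
Sort arguments:  b ∨ d(b, j, j) ∨ j
Reassemble:  d(b ∨ j, b ∨ d(b, j, j) ∨ j, b ∨ j)

Answer: d(b ∨ j, b ∨ d(b, j, j) ∨ j, b ∨ j)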